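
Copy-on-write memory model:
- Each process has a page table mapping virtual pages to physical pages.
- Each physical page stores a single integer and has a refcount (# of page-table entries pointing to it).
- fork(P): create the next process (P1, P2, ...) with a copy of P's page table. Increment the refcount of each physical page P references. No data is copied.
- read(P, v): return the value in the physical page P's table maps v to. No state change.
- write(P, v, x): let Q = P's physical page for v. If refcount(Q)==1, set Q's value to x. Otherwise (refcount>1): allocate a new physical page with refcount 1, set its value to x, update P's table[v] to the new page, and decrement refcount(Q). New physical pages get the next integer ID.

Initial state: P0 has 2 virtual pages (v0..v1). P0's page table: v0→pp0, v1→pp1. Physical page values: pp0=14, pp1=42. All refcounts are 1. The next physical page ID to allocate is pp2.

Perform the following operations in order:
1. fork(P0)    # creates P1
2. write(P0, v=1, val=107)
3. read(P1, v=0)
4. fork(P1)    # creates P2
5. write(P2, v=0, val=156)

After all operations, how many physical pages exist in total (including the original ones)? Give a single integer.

Answer: 4

Derivation:
Op 1: fork(P0) -> P1. 2 ppages; refcounts: pp0:2 pp1:2
Op 2: write(P0, v1, 107). refcount(pp1)=2>1 -> COPY to pp2. 3 ppages; refcounts: pp0:2 pp1:1 pp2:1
Op 3: read(P1, v0) -> 14. No state change.
Op 4: fork(P1) -> P2. 3 ppages; refcounts: pp0:3 pp1:2 pp2:1
Op 5: write(P2, v0, 156). refcount(pp0)=3>1 -> COPY to pp3. 4 ppages; refcounts: pp0:2 pp1:2 pp2:1 pp3:1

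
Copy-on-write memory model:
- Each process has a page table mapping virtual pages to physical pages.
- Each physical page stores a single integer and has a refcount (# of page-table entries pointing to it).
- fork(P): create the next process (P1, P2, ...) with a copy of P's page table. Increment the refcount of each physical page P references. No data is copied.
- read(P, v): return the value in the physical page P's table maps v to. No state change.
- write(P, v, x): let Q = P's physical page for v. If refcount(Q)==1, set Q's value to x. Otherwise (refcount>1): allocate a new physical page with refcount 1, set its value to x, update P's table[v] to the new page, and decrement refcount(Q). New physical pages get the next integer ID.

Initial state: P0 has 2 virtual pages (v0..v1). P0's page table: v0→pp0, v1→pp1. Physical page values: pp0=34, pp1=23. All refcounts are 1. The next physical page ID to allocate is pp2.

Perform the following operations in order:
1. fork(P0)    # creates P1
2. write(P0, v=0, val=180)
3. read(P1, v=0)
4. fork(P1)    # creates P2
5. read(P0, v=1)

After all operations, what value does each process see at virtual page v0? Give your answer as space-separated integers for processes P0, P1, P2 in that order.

Answer: 180 34 34

Derivation:
Op 1: fork(P0) -> P1. 2 ppages; refcounts: pp0:2 pp1:2
Op 2: write(P0, v0, 180). refcount(pp0)=2>1 -> COPY to pp2. 3 ppages; refcounts: pp0:1 pp1:2 pp2:1
Op 3: read(P1, v0) -> 34. No state change.
Op 4: fork(P1) -> P2. 3 ppages; refcounts: pp0:2 pp1:3 pp2:1
Op 5: read(P0, v1) -> 23. No state change.
P0: v0 -> pp2 = 180
P1: v0 -> pp0 = 34
P2: v0 -> pp0 = 34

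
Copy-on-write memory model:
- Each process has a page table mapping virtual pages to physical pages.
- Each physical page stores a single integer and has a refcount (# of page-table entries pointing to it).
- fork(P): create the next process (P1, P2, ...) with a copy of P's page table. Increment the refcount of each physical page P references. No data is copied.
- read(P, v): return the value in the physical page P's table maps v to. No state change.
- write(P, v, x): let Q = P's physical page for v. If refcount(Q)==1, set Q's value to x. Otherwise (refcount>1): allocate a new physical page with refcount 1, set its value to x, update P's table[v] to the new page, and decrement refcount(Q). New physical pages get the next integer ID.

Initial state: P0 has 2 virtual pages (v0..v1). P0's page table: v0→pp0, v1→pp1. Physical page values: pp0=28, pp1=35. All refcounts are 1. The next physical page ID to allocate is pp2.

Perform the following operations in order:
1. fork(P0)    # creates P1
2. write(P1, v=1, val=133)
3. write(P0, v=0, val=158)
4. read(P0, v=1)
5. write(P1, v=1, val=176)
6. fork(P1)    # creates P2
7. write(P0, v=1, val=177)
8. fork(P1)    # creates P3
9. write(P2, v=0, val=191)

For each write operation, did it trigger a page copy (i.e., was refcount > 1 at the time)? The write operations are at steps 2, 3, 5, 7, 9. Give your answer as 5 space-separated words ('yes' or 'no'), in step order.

Op 1: fork(P0) -> P1. 2 ppages; refcounts: pp0:2 pp1:2
Op 2: write(P1, v1, 133). refcount(pp1)=2>1 -> COPY to pp2. 3 ppages; refcounts: pp0:2 pp1:1 pp2:1
Op 3: write(P0, v0, 158). refcount(pp0)=2>1 -> COPY to pp3. 4 ppages; refcounts: pp0:1 pp1:1 pp2:1 pp3:1
Op 4: read(P0, v1) -> 35. No state change.
Op 5: write(P1, v1, 176). refcount(pp2)=1 -> write in place. 4 ppages; refcounts: pp0:1 pp1:1 pp2:1 pp3:1
Op 6: fork(P1) -> P2. 4 ppages; refcounts: pp0:2 pp1:1 pp2:2 pp3:1
Op 7: write(P0, v1, 177). refcount(pp1)=1 -> write in place. 4 ppages; refcounts: pp0:2 pp1:1 pp2:2 pp3:1
Op 8: fork(P1) -> P3. 4 ppages; refcounts: pp0:3 pp1:1 pp2:3 pp3:1
Op 9: write(P2, v0, 191). refcount(pp0)=3>1 -> COPY to pp4. 5 ppages; refcounts: pp0:2 pp1:1 pp2:3 pp3:1 pp4:1

yes yes no no yes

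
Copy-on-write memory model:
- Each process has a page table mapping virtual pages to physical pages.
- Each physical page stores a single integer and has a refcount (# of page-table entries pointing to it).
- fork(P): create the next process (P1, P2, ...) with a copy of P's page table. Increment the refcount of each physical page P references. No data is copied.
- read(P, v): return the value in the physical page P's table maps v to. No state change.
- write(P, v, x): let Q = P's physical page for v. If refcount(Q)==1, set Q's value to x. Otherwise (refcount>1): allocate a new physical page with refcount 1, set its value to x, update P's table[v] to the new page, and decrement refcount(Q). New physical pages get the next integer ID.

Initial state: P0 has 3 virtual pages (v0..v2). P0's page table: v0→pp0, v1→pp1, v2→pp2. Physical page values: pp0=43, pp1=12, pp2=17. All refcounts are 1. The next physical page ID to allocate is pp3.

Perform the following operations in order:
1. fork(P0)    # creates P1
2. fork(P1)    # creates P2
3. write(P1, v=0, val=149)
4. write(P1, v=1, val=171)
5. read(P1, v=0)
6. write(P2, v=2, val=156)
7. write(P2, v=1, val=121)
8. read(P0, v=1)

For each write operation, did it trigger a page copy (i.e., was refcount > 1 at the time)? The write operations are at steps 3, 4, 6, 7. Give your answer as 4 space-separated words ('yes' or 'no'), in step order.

Op 1: fork(P0) -> P1. 3 ppages; refcounts: pp0:2 pp1:2 pp2:2
Op 2: fork(P1) -> P2. 3 ppages; refcounts: pp0:3 pp1:3 pp2:3
Op 3: write(P1, v0, 149). refcount(pp0)=3>1 -> COPY to pp3. 4 ppages; refcounts: pp0:2 pp1:3 pp2:3 pp3:1
Op 4: write(P1, v1, 171). refcount(pp1)=3>1 -> COPY to pp4. 5 ppages; refcounts: pp0:2 pp1:2 pp2:3 pp3:1 pp4:1
Op 5: read(P1, v0) -> 149. No state change.
Op 6: write(P2, v2, 156). refcount(pp2)=3>1 -> COPY to pp5. 6 ppages; refcounts: pp0:2 pp1:2 pp2:2 pp3:1 pp4:1 pp5:1
Op 7: write(P2, v1, 121). refcount(pp1)=2>1 -> COPY to pp6. 7 ppages; refcounts: pp0:2 pp1:1 pp2:2 pp3:1 pp4:1 pp5:1 pp6:1
Op 8: read(P0, v1) -> 12. No state change.

yes yes yes yes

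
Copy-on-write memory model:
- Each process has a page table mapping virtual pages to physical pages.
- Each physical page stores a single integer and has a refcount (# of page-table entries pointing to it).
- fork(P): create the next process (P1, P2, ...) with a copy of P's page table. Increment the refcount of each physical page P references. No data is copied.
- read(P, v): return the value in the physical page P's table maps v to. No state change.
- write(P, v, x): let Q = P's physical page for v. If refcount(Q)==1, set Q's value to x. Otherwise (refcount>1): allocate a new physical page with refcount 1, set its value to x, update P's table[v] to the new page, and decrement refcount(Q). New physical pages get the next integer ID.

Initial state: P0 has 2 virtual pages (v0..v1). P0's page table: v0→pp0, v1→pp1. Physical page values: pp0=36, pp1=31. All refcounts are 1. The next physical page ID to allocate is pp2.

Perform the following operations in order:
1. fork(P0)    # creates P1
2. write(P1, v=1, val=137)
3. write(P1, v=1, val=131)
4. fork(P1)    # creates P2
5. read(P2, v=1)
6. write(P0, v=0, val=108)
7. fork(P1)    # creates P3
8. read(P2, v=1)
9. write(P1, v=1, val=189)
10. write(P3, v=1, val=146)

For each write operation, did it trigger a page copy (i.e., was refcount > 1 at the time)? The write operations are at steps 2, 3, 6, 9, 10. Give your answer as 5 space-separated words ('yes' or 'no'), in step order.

Op 1: fork(P0) -> P1. 2 ppages; refcounts: pp0:2 pp1:2
Op 2: write(P1, v1, 137). refcount(pp1)=2>1 -> COPY to pp2. 3 ppages; refcounts: pp0:2 pp1:1 pp2:1
Op 3: write(P1, v1, 131). refcount(pp2)=1 -> write in place. 3 ppages; refcounts: pp0:2 pp1:1 pp2:1
Op 4: fork(P1) -> P2. 3 ppages; refcounts: pp0:3 pp1:1 pp2:2
Op 5: read(P2, v1) -> 131. No state change.
Op 6: write(P0, v0, 108). refcount(pp0)=3>1 -> COPY to pp3. 4 ppages; refcounts: pp0:2 pp1:1 pp2:2 pp3:1
Op 7: fork(P1) -> P3. 4 ppages; refcounts: pp0:3 pp1:1 pp2:3 pp3:1
Op 8: read(P2, v1) -> 131. No state change.
Op 9: write(P1, v1, 189). refcount(pp2)=3>1 -> COPY to pp4. 5 ppages; refcounts: pp0:3 pp1:1 pp2:2 pp3:1 pp4:1
Op 10: write(P3, v1, 146). refcount(pp2)=2>1 -> COPY to pp5. 6 ppages; refcounts: pp0:3 pp1:1 pp2:1 pp3:1 pp4:1 pp5:1

yes no yes yes yes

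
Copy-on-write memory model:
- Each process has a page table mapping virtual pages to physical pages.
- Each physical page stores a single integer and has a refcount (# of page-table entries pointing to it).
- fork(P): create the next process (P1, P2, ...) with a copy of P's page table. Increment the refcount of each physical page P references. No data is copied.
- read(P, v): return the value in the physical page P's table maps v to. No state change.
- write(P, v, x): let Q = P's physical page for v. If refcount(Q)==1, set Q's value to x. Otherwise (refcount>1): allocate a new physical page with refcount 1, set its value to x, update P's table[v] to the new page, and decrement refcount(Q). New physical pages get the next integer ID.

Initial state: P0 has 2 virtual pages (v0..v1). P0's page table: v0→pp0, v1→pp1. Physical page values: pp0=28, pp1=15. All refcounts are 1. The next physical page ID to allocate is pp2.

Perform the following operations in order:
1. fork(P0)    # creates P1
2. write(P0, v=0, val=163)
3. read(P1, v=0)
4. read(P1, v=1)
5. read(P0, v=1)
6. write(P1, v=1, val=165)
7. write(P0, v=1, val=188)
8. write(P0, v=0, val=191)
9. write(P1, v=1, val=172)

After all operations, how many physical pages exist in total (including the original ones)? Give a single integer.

Answer: 4

Derivation:
Op 1: fork(P0) -> P1. 2 ppages; refcounts: pp0:2 pp1:2
Op 2: write(P0, v0, 163). refcount(pp0)=2>1 -> COPY to pp2. 3 ppages; refcounts: pp0:1 pp1:2 pp2:1
Op 3: read(P1, v0) -> 28. No state change.
Op 4: read(P1, v1) -> 15. No state change.
Op 5: read(P0, v1) -> 15. No state change.
Op 6: write(P1, v1, 165). refcount(pp1)=2>1 -> COPY to pp3. 4 ppages; refcounts: pp0:1 pp1:1 pp2:1 pp3:1
Op 7: write(P0, v1, 188). refcount(pp1)=1 -> write in place. 4 ppages; refcounts: pp0:1 pp1:1 pp2:1 pp3:1
Op 8: write(P0, v0, 191). refcount(pp2)=1 -> write in place. 4 ppages; refcounts: pp0:1 pp1:1 pp2:1 pp3:1
Op 9: write(P1, v1, 172). refcount(pp3)=1 -> write in place. 4 ppages; refcounts: pp0:1 pp1:1 pp2:1 pp3:1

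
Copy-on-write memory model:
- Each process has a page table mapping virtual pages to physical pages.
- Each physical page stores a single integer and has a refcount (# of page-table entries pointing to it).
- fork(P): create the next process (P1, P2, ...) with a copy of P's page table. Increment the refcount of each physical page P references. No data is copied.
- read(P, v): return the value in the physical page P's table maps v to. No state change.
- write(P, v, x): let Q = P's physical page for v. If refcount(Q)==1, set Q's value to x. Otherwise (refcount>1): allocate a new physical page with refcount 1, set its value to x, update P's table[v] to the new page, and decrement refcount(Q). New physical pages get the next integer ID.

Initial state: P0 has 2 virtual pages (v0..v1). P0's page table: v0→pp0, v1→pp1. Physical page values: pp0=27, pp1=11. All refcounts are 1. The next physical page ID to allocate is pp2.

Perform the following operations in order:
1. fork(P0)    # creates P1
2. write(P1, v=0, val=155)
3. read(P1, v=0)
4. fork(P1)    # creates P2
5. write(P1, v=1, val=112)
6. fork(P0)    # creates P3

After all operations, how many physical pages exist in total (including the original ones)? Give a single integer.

Answer: 4

Derivation:
Op 1: fork(P0) -> P1. 2 ppages; refcounts: pp0:2 pp1:2
Op 2: write(P1, v0, 155). refcount(pp0)=2>1 -> COPY to pp2. 3 ppages; refcounts: pp0:1 pp1:2 pp2:1
Op 3: read(P1, v0) -> 155. No state change.
Op 4: fork(P1) -> P2. 3 ppages; refcounts: pp0:1 pp1:3 pp2:2
Op 5: write(P1, v1, 112). refcount(pp1)=3>1 -> COPY to pp3. 4 ppages; refcounts: pp0:1 pp1:2 pp2:2 pp3:1
Op 6: fork(P0) -> P3. 4 ppages; refcounts: pp0:2 pp1:3 pp2:2 pp3:1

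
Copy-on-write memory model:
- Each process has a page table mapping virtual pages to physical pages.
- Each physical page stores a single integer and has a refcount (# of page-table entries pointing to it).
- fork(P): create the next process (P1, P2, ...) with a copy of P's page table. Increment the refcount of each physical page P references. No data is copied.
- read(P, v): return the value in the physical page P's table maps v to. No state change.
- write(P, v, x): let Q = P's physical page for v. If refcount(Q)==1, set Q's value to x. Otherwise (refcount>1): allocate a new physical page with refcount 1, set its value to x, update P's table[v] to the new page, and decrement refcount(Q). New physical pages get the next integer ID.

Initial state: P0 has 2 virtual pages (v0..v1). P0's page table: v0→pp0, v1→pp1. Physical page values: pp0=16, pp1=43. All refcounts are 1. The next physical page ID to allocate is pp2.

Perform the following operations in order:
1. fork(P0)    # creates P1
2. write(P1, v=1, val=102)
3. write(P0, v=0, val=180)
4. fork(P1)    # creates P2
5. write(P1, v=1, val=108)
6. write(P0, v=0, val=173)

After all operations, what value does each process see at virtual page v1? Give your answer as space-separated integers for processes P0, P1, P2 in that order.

Op 1: fork(P0) -> P1. 2 ppages; refcounts: pp0:2 pp1:2
Op 2: write(P1, v1, 102). refcount(pp1)=2>1 -> COPY to pp2. 3 ppages; refcounts: pp0:2 pp1:1 pp2:1
Op 3: write(P0, v0, 180). refcount(pp0)=2>1 -> COPY to pp3. 4 ppages; refcounts: pp0:1 pp1:1 pp2:1 pp3:1
Op 4: fork(P1) -> P2. 4 ppages; refcounts: pp0:2 pp1:1 pp2:2 pp3:1
Op 5: write(P1, v1, 108). refcount(pp2)=2>1 -> COPY to pp4. 5 ppages; refcounts: pp0:2 pp1:1 pp2:1 pp3:1 pp4:1
Op 6: write(P0, v0, 173). refcount(pp3)=1 -> write in place. 5 ppages; refcounts: pp0:2 pp1:1 pp2:1 pp3:1 pp4:1
P0: v1 -> pp1 = 43
P1: v1 -> pp4 = 108
P2: v1 -> pp2 = 102

Answer: 43 108 102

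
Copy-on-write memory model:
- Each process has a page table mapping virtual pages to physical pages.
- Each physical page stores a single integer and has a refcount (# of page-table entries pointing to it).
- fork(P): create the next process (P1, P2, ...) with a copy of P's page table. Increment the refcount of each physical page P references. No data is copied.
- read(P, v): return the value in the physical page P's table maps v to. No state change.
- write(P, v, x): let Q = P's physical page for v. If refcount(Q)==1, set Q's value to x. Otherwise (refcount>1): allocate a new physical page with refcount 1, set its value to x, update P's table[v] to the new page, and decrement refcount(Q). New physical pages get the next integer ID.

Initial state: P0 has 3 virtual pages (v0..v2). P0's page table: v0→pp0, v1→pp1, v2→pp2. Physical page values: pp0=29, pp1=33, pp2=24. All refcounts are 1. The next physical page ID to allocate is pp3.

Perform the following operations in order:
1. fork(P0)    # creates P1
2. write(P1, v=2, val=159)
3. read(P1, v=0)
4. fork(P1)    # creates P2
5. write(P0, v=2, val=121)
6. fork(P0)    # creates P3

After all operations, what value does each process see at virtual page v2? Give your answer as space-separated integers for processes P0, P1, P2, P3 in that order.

Answer: 121 159 159 121

Derivation:
Op 1: fork(P0) -> P1. 3 ppages; refcounts: pp0:2 pp1:2 pp2:2
Op 2: write(P1, v2, 159). refcount(pp2)=2>1 -> COPY to pp3. 4 ppages; refcounts: pp0:2 pp1:2 pp2:1 pp3:1
Op 3: read(P1, v0) -> 29. No state change.
Op 4: fork(P1) -> P2. 4 ppages; refcounts: pp0:3 pp1:3 pp2:1 pp3:2
Op 5: write(P0, v2, 121). refcount(pp2)=1 -> write in place. 4 ppages; refcounts: pp0:3 pp1:3 pp2:1 pp3:2
Op 6: fork(P0) -> P3. 4 ppages; refcounts: pp0:4 pp1:4 pp2:2 pp3:2
P0: v2 -> pp2 = 121
P1: v2 -> pp3 = 159
P2: v2 -> pp3 = 159
P3: v2 -> pp2 = 121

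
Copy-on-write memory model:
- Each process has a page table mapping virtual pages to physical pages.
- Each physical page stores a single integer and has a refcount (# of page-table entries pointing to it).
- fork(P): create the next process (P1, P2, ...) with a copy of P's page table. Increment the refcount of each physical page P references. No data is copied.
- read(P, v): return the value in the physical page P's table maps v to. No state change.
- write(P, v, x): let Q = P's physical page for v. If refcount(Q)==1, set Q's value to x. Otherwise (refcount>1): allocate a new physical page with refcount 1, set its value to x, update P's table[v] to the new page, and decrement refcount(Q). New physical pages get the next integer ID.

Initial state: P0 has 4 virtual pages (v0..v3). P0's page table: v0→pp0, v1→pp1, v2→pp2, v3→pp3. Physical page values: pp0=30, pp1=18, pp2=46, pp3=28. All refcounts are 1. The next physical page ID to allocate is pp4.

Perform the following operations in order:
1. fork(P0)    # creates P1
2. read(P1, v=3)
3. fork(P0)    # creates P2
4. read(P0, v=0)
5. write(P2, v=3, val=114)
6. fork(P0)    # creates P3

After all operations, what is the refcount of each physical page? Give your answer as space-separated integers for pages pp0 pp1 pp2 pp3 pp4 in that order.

Op 1: fork(P0) -> P1. 4 ppages; refcounts: pp0:2 pp1:2 pp2:2 pp3:2
Op 2: read(P1, v3) -> 28. No state change.
Op 3: fork(P0) -> P2. 4 ppages; refcounts: pp0:3 pp1:3 pp2:3 pp3:3
Op 4: read(P0, v0) -> 30. No state change.
Op 5: write(P2, v3, 114). refcount(pp3)=3>1 -> COPY to pp4. 5 ppages; refcounts: pp0:3 pp1:3 pp2:3 pp3:2 pp4:1
Op 6: fork(P0) -> P3. 5 ppages; refcounts: pp0:4 pp1:4 pp2:4 pp3:3 pp4:1

Answer: 4 4 4 3 1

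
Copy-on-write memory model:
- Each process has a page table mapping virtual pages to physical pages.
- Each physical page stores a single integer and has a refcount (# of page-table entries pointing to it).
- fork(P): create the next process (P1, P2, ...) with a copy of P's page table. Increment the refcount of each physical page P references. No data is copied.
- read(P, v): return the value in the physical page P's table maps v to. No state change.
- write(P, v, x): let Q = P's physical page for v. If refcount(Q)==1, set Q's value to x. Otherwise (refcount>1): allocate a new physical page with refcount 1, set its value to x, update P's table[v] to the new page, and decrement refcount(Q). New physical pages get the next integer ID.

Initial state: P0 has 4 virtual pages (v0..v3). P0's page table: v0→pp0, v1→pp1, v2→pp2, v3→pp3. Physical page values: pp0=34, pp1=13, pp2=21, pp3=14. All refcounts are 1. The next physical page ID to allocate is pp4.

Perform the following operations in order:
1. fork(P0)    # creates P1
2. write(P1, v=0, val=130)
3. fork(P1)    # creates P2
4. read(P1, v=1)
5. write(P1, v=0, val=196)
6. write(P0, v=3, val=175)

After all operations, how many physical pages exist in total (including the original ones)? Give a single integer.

Op 1: fork(P0) -> P1. 4 ppages; refcounts: pp0:2 pp1:2 pp2:2 pp3:2
Op 2: write(P1, v0, 130). refcount(pp0)=2>1 -> COPY to pp4. 5 ppages; refcounts: pp0:1 pp1:2 pp2:2 pp3:2 pp4:1
Op 3: fork(P1) -> P2. 5 ppages; refcounts: pp0:1 pp1:3 pp2:3 pp3:3 pp4:2
Op 4: read(P1, v1) -> 13. No state change.
Op 5: write(P1, v0, 196). refcount(pp4)=2>1 -> COPY to pp5. 6 ppages; refcounts: pp0:1 pp1:3 pp2:3 pp3:3 pp4:1 pp5:1
Op 6: write(P0, v3, 175). refcount(pp3)=3>1 -> COPY to pp6. 7 ppages; refcounts: pp0:1 pp1:3 pp2:3 pp3:2 pp4:1 pp5:1 pp6:1

Answer: 7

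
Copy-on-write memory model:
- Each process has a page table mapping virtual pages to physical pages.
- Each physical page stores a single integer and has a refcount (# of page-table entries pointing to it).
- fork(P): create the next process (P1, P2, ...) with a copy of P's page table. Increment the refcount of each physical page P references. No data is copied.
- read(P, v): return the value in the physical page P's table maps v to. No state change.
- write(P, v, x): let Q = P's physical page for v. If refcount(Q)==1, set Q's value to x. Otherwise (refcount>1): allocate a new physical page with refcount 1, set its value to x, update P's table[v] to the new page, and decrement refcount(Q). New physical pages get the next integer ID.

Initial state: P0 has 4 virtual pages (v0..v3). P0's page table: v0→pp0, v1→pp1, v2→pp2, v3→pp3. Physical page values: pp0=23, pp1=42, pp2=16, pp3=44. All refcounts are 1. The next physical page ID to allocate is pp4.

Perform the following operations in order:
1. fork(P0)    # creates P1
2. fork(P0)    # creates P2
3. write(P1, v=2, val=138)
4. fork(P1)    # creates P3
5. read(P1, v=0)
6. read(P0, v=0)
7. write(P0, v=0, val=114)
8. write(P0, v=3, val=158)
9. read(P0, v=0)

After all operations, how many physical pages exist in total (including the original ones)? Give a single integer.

Op 1: fork(P0) -> P1. 4 ppages; refcounts: pp0:2 pp1:2 pp2:2 pp3:2
Op 2: fork(P0) -> P2. 4 ppages; refcounts: pp0:3 pp1:3 pp2:3 pp3:3
Op 3: write(P1, v2, 138). refcount(pp2)=3>1 -> COPY to pp4. 5 ppages; refcounts: pp0:3 pp1:3 pp2:2 pp3:3 pp4:1
Op 4: fork(P1) -> P3. 5 ppages; refcounts: pp0:4 pp1:4 pp2:2 pp3:4 pp4:2
Op 5: read(P1, v0) -> 23. No state change.
Op 6: read(P0, v0) -> 23. No state change.
Op 7: write(P0, v0, 114). refcount(pp0)=4>1 -> COPY to pp5. 6 ppages; refcounts: pp0:3 pp1:4 pp2:2 pp3:4 pp4:2 pp5:1
Op 8: write(P0, v3, 158). refcount(pp3)=4>1 -> COPY to pp6. 7 ppages; refcounts: pp0:3 pp1:4 pp2:2 pp3:3 pp4:2 pp5:1 pp6:1
Op 9: read(P0, v0) -> 114. No state change.

Answer: 7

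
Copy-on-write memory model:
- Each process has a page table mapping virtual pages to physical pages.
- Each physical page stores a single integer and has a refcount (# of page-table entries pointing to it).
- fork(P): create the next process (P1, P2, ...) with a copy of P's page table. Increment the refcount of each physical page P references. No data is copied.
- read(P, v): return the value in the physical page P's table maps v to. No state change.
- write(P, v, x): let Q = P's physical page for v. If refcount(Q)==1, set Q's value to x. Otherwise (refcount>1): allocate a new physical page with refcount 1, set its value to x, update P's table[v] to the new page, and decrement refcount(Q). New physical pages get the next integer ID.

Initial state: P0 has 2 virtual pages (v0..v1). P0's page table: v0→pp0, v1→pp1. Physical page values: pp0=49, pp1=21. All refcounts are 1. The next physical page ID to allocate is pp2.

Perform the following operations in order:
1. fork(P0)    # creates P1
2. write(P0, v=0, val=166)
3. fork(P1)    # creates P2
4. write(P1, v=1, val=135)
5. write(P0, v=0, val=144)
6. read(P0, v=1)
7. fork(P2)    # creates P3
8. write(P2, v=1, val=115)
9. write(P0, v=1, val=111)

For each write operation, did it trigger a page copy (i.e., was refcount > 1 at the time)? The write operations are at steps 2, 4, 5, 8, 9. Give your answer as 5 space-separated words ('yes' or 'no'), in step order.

Op 1: fork(P0) -> P1. 2 ppages; refcounts: pp0:2 pp1:2
Op 2: write(P0, v0, 166). refcount(pp0)=2>1 -> COPY to pp2. 3 ppages; refcounts: pp0:1 pp1:2 pp2:1
Op 3: fork(P1) -> P2. 3 ppages; refcounts: pp0:2 pp1:3 pp2:1
Op 4: write(P1, v1, 135). refcount(pp1)=3>1 -> COPY to pp3. 4 ppages; refcounts: pp0:2 pp1:2 pp2:1 pp3:1
Op 5: write(P0, v0, 144). refcount(pp2)=1 -> write in place. 4 ppages; refcounts: pp0:2 pp1:2 pp2:1 pp3:1
Op 6: read(P0, v1) -> 21. No state change.
Op 7: fork(P2) -> P3. 4 ppages; refcounts: pp0:3 pp1:3 pp2:1 pp3:1
Op 8: write(P2, v1, 115). refcount(pp1)=3>1 -> COPY to pp4. 5 ppages; refcounts: pp0:3 pp1:2 pp2:1 pp3:1 pp4:1
Op 9: write(P0, v1, 111). refcount(pp1)=2>1 -> COPY to pp5. 6 ppages; refcounts: pp0:3 pp1:1 pp2:1 pp3:1 pp4:1 pp5:1

yes yes no yes yes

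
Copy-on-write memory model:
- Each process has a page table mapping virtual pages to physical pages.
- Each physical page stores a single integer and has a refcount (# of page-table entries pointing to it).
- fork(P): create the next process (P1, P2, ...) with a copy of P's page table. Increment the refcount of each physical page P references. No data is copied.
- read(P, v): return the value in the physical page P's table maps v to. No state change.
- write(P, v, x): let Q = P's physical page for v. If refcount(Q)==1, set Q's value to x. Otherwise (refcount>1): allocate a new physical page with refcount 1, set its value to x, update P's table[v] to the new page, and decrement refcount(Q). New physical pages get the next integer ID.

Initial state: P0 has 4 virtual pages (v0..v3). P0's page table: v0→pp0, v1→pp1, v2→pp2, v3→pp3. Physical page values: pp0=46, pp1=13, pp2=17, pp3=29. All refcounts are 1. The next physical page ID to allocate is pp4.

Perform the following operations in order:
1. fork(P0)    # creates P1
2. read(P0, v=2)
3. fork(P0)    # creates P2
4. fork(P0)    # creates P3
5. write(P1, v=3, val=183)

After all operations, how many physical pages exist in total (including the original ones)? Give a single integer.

Answer: 5

Derivation:
Op 1: fork(P0) -> P1. 4 ppages; refcounts: pp0:2 pp1:2 pp2:2 pp3:2
Op 2: read(P0, v2) -> 17. No state change.
Op 3: fork(P0) -> P2. 4 ppages; refcounts: pp0:3 pp1:3 pp2:3 pp3:3
Op 4: fork(P0) -> P3. 4 ppages; refcounts: pp0:4 pp1:4 pp2:4 pp3:4
Op 5: write(P1, v3, 183). refcount(pp3)=4>1 -> COPY to pp4. 5 ppages; refcounts: pp0:4 pp1:4 pp2:4 pp3:3 pp4:1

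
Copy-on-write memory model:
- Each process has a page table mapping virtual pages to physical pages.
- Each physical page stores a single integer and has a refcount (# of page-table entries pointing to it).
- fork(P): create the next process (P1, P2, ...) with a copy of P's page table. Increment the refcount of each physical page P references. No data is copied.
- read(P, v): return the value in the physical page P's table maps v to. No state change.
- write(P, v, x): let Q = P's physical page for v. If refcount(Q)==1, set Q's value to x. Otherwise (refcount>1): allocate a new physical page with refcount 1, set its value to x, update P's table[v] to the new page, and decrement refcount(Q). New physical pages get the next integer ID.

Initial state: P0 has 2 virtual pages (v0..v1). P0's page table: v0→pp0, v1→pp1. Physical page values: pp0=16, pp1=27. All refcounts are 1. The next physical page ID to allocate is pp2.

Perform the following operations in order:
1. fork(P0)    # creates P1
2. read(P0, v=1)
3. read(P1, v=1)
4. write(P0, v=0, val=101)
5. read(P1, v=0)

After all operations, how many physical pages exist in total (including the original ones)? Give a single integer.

Answer: 3

Derivation:
Op 1: fork(P0) -> P1. 2 ppages; refcounts: pp0:2 pp1:2
Op 2: read(P0, v1) -> 27. No state change.
Op 3: read(P1, v1) -> 27. No state change.
Op 4: write(P0, v0, 101). refcount(pp0)=2>1 -> COPY to pp2. 3 ppages; refcounts: pp0:1 pp1:2 pp2:1
Op 5: read(P1, v0) -> 16. No state change.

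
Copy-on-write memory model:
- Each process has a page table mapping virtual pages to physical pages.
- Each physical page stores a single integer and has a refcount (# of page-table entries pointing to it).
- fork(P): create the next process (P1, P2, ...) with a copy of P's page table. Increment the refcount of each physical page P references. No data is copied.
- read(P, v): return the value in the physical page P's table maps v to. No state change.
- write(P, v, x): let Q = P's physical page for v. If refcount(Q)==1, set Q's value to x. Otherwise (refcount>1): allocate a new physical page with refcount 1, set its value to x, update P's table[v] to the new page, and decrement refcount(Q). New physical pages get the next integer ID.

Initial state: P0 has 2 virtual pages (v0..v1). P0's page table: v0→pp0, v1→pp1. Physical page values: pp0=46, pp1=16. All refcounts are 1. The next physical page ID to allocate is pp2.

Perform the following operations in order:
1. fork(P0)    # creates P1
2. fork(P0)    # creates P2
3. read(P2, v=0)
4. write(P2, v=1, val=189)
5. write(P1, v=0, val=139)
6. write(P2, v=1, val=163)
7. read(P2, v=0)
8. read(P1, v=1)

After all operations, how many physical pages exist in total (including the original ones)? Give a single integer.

Op 1: fork(P0) -> P1. 2 ppages; refcounts: pp0:2 pp1:2
Op 2: fork(P0) -> P2. 2 ppages; refcounts: pp0:3 pp1:3
Op 3: read(P2, v0) -> 46. No state change.
Op 4: write(P2, v1, 189). refcount(pp1)=3>1 -> COPY to pp2. 3 ppages; refcounts: pp0:3 pp1:2 pp2:1
Op 5: write(P1, v0, 139). refcount(pp0)=3>1 -> COPY to pp3. 4 ppages; refcounts: pp0:2 pp1:2 pp2:1 pp3:1
Op 6: write(P2, v1, 163). refcount(pp2)=1 -> write in place. 4 ppages; refcounts: pp0:2 pp1:2 pp2:1 pp3:1
Op 7: read(P2, v0) -> 46. No state change.
Op 8: read(P1, v1) -> 16. No state change.

Answer: 4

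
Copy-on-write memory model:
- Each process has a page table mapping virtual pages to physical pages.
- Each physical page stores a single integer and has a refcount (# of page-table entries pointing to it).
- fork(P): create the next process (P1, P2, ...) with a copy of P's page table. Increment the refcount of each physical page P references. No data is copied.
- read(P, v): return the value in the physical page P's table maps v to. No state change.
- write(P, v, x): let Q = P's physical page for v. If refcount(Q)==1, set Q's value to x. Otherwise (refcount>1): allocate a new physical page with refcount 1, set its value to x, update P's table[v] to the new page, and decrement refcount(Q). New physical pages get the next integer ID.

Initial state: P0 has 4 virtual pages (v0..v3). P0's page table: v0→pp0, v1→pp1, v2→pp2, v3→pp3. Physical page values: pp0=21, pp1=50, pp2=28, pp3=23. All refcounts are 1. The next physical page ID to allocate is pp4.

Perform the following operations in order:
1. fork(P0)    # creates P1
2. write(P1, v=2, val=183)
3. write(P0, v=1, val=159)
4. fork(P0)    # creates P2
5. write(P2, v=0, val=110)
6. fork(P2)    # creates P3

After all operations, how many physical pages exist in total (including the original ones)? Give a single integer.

Answer: 7

Derivation:
Op 1: fork(P0) -> P1. 4 ppages; refcounts: pp0:2 pp1:2 pp2:2 pp3:2
Op 2: write(P1, v2, 183). refcount(pp2)=2>1 -> COPY to pp4. 5 ppages; refcounts: pp0:2 pp1:2 pp2:1 pp3:2 pp4:1
Op 3: write(P0, v1, 159). refcount(pp1)=2>1 -> COPY to pp5. 6 ppages; refcounts: pp0:2 pp1:1 pp2:1 pp3:2 pp4:1 pp5:1
Op 4: fork(P0) -> P2. 6 ppages; refcounts: pp0:3 pp1:1 pp2:2 pp3:3 pp4:1 pp5:2
Op 5: write(P2, v0, 110). refcount(pp0)=3>1 -> COPY to pp6. 7 ppages; refcounts: pp0:2 pp1:1 pp2:2 pp3:3 pp4:1 pp5:2 pp6:1
Op 6: fork(P2) -> P3. 7 ppages; refcounts: pp0:2 pp1:1 pp2:3 pp3:4 pp4:1 pp5:3 pp6:2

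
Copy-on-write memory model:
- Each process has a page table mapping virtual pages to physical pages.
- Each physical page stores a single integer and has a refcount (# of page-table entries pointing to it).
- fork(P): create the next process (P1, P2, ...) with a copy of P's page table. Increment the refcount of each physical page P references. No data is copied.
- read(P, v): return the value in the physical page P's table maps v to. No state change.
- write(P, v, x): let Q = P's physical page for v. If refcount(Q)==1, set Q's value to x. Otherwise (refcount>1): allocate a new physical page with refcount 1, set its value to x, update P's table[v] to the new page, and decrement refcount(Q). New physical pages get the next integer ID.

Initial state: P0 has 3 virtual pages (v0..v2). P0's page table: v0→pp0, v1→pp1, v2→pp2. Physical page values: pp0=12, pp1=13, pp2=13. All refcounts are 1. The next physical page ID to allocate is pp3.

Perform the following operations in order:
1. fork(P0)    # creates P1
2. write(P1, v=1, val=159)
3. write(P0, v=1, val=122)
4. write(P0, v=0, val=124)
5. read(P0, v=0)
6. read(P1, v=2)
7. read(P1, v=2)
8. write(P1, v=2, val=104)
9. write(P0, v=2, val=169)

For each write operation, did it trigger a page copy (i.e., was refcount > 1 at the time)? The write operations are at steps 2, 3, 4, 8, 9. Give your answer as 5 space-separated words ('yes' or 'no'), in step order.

Op 1: fork(P0) -> P1. 3 ppages; refcounts: pp0:2 pp1:2 pp2:2
Op 2: write(P1, v1, 159). refcount(pp1)=2>1 -> COPY to pp3. 4 ppages; refcounts: pp0:2 pp1:1 pp2:2 pp3:1
Op 3: write(P0, v1, 122). refcount(pp1)=1 -> write in place. 4 ppages; refcounts: pp0:2 pp1:1 pp2:2 pp3:1
Op 4: write(P0, v0, 124). refcount(pp0)=2>1 -> COPY to pp4. 5 ppages; refcounts: pp0:1 pp1:1 pp2:2 pp3:1 pp4:1
Op 5: read(P0, v0) -> 124. No state change.
Op 6: read(P1, v2) -> 13. No state change.
Op 7: read(P1, v2) -> 13. No state change.
Op 8: write(P1, v2, 104). refcount(pp2)=2>1 -> COPY to pp5. 6 ppages; refcounts: pp0:1 pp1:1 pp2:1 pp3:1 pp4:1 pp5:1
Op 9: write(P0, v2, 169). refcount(pp2)=1 -> write in place. 6 ppages; refcounts: pp0:1 pp1:1 pp2:1 pp3:1 pp4:1 pp5:1

yes no yes yes no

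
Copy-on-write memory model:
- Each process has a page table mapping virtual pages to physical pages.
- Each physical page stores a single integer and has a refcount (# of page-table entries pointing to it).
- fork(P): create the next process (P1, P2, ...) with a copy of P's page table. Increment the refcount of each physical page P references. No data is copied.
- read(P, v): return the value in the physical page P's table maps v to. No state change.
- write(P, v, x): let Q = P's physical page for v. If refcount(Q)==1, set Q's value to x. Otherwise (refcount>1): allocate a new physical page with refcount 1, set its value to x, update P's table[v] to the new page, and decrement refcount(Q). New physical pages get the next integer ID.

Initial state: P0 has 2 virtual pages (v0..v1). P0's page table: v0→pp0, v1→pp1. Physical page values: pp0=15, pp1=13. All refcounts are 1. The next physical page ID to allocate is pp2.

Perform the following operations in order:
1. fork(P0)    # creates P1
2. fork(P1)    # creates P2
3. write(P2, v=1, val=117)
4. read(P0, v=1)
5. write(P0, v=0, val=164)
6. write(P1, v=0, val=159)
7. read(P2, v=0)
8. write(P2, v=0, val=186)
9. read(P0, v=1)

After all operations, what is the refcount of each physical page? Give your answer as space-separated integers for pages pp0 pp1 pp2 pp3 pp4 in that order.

Answer: 1 2 1 1 1

Derivation:
Op 1: fork(P0) -> P1. 2 ppages; refcounts: pp0:2 pp1:2
Op 2: fork(P1) -> P2. 2 ppages; refcounts: pp0:3 pp1:3
Op 3: write(P2, v1, 117). refcount(pp1)=3>1 -> COPY to pp2. 3 ppages; refcounts: pp0:3 pp1:2 pp2:1
Op 4: read(P0, v1) -> 13. No state change.
Op 5: write(P0, v0, 164). refcount(pp0)=3>1 -> COPY to pp3. 4 ppages; refcounts: pp0:2 pp1:2 pp2:1 pp3:1
Op 6: write(P1, v0, 159). refcount(pp0)=2>1 -> COPY to pp4. 5 ppages; refcounts: pp0:1 pp1:2 pp2:1 pp3:1 pp4:1
Op 7: read(P2, v0) -> 15. No state change.
Op 8: write(P2, v0, 186). refcount(pp0)=1 -> write in place. 5 ppages; refcounts: pp0:1 pp1:2 pp2:1 pp3:1 pp4:1
Op 9: read(P0, v1) -> 13. No state change.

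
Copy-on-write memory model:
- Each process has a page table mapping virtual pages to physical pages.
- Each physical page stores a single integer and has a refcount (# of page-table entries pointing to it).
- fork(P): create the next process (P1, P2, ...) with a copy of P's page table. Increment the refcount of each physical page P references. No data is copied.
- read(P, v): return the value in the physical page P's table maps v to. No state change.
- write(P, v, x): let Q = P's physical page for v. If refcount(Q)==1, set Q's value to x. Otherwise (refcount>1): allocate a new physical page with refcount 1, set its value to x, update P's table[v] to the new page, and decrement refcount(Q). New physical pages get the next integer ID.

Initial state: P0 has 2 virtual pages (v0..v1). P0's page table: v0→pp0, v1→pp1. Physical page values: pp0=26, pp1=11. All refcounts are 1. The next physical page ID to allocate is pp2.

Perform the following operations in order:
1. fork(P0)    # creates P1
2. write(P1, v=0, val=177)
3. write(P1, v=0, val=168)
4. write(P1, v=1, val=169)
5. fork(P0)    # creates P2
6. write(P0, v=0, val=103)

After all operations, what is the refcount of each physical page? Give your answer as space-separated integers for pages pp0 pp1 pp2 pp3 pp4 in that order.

Answer: 1 2 1 1 1

Derivation:
Op 1: fork(P0) -> P1. 2 ppages; refcounts: pp0:2 pp1:2
Op 2: write(P1, v0, 177). refcount(pp0)=2>1 -> COPY to pp2. 3 ppages; refcounts: pp0:1 pp1:2 pp2:1
Op 3: write(P1, v0, 168). refcount(pp2)=1 -> write in place. 3 ppages; refcounts: pp0:1 pp1:2 pp2:1
Op 4: write(P1, v1, 169). refcount(pp1)=2>1 -> COPY to pp3. 4 ppages; refcounts: pp0:1 pp1:1 pp2:1 pp3:1
Op 5: fork(P0) -> P2. 4 ppages; refcounts: pp0:2 pp1:2 pp2:1 pp3:1
Op 6: write(P0, v0, 103). refcount(pp0)=2>1 -> COPY to pp4. 5 ppages; refcounts: pp0:1 pp1:2 pp2:1 pp3:1 pp4:1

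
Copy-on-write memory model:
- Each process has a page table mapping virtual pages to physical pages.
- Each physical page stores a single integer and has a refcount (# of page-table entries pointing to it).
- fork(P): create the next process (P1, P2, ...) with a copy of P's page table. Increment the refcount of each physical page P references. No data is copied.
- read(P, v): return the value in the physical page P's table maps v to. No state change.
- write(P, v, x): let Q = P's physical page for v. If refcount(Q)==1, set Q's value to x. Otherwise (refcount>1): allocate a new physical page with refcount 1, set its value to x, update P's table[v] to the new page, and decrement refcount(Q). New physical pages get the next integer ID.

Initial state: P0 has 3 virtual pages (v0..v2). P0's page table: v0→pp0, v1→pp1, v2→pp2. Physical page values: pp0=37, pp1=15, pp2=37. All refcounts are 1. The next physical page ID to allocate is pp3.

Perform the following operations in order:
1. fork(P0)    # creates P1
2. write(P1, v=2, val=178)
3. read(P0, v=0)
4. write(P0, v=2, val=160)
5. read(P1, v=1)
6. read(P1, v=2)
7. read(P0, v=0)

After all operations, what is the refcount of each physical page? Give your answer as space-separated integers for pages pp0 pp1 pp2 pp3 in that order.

Op 1: fork(P0) -> P1. 3 ppages; refcounts: pp0:2 pp1:2 pp2:2
Op 2: write(P1, v2, 178). refcount(pp2)=2>1 -> COPY to pp3. 4 ppages; refcounts: pp0:2 pp1:2 pp2:1 pp3:1
Op 3: read(P0, v0) -> 37. No state change.
Op 4: write(P0, v2, 160). refcount(pp2)=1 -> write in place. 4 ppages; refcounts: pp0:2 pp1:2 pp2:1 pp3:1
Op 5: read(P1, v1) -> 15. No state change.
Op 6: read(P1, v2) -> 178. No state change.
Op 7: read(P0, v0) -> 37. No state change.

Answer: 2 2 1 1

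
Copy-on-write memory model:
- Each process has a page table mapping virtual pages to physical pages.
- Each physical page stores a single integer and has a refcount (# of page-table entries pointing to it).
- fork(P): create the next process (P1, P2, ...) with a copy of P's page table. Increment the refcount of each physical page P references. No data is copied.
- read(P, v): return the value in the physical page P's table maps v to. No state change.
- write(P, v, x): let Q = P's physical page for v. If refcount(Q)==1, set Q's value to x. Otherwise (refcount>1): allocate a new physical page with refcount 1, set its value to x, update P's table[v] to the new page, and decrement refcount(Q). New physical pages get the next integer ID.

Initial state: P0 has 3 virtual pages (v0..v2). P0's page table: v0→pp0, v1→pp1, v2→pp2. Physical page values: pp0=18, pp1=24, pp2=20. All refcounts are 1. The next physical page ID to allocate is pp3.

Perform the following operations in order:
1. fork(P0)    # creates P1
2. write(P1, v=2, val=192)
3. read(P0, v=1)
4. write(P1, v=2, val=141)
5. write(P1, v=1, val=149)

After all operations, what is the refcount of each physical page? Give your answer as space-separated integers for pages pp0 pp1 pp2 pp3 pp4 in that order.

Op 1: fork(P0) -> P1. 3 ppages; refcounts: pp0:2 pp1:2 pp2:2
Op 2: write(P1, v2, 192). refcount(pp2)=2>1 -> COPY to pp3. 4 ppages; refcounts: pp0:2 pp1:2 pp2:1 pp3:1
Op 3: read(P0, v1) -> 24. No state change.
Op 4: write(P1, v2, 141). refcount(pp3)=1 -> write in place. 4 ppages; refcounts: pp0:2 pp1:2 pp2:1 pp3:1
Op 5: write(P1, v1, 149). refcount(pp1)=2>1 -> COPY to pp4. 5 ppages; refcounts: pp0:2 pp1:1 pp2:1 pp3:1 pp4:1

Answer: 2 1 1 1 1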